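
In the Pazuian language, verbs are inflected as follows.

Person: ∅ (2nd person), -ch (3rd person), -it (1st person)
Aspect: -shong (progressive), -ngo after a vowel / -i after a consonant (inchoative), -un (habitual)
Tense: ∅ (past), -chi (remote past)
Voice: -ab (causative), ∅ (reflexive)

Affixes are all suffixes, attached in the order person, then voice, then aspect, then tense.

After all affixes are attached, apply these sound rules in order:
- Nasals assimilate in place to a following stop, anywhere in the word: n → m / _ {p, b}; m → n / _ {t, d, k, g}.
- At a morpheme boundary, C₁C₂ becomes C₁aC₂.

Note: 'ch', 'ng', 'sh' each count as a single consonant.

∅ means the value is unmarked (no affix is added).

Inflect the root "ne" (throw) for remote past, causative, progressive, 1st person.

Attach person 1st person -it → neit.
Attach voice causative -ab → neitab.
Attach aspect progressive -shong → neitabshong.
Attach tense remote past -chi → neitabshongchi.
Nasal assimilation: no change.
Apply epenthesis: neitabshongchi → neitabashongachi.

neitabashongachi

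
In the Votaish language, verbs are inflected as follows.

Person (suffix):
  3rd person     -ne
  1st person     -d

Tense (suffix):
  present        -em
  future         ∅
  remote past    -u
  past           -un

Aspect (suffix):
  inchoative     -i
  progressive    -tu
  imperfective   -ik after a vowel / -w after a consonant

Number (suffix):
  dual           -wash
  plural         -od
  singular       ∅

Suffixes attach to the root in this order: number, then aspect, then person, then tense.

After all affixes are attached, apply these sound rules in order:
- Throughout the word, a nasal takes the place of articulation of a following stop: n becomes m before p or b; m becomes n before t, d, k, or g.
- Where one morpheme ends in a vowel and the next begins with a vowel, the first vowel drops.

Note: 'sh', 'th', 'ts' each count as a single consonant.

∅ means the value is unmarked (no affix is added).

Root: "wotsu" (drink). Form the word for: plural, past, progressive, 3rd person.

wotsodtunun

Attach number plural -od → wotsuod.
Attach aspect progressive -tu → wotsuodtu.
Attach person 3rd person -ne → wotsuodtune.
Attach tense past -un → wotsuodtuneun.
Nasal assimilation: no change.
Apply vowel deletion: wotsuodtuneun → wotsodtunun.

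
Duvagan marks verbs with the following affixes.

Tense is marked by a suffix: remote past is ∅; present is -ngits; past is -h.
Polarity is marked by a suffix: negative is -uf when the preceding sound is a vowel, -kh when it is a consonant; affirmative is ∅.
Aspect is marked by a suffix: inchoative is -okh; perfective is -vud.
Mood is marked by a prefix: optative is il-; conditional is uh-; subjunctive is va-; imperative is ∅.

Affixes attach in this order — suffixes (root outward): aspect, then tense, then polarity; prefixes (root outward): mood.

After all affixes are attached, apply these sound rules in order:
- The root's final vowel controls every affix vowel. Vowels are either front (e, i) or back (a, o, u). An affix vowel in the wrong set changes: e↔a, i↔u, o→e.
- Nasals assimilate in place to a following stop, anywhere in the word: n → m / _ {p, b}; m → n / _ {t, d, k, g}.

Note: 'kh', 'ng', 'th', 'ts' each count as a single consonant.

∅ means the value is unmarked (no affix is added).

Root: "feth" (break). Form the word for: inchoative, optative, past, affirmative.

Attach aspect inchoative -okh → fethokh.
Attach mood optative il- → ilfethokh.
Attach tense past -h → ilfethokhh.
polarity = affirmative: zero marking, form stays ilfethokhh.
Apply vowel harmony: ilfethokhh → ilfethekhh.
Nasal assimilation: no change.

ilfethekhh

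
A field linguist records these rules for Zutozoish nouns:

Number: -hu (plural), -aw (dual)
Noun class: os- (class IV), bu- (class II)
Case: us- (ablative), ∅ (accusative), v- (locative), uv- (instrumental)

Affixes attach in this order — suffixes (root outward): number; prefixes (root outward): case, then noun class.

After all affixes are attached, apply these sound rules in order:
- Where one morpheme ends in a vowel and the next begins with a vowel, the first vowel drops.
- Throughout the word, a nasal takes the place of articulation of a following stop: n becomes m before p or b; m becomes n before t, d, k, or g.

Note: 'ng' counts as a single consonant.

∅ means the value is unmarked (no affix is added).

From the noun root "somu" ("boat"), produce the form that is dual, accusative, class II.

busomaw

case = accusative: zero marking, form stays somu.
Attach number dual -aw → somuaw.
Attach noun class class II bu- → busomuaw.
Apply vowel deletion: busomuaw → busomaw.
Nasal assimilation: no change.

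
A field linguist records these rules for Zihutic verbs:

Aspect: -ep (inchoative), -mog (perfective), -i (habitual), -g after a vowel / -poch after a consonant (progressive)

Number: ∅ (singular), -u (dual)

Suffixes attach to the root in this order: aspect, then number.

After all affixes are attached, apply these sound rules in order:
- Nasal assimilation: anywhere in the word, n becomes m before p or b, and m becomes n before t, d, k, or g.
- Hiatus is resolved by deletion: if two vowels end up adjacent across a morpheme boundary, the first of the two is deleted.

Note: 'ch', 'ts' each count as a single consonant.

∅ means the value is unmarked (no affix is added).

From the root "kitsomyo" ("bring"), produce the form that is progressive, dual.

kitsomyogu

Attach aspect progressive -g (after vowel 'o') → kitsomyog.
Attach number dual -u → kitsomyogu.
Nasal assimilation: no change.
Vowel deletion: no change.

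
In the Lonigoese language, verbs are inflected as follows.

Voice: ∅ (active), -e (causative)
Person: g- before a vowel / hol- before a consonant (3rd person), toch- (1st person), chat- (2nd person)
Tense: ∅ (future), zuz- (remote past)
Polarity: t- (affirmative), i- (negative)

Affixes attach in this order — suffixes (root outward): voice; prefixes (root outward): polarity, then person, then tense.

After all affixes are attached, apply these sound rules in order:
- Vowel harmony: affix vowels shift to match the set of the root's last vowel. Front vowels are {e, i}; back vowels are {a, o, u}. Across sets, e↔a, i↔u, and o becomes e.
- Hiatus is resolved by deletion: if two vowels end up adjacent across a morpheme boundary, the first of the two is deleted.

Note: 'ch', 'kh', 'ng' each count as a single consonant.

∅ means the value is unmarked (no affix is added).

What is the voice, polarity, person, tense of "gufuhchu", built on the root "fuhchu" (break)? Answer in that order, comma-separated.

Segment: g-i-fuhchu.
voice: ∅ → active.
polarity: i- → negative.
person: g/hol- → 3rd person.
tense: ∅ → future.

active, negative, 3rd person, future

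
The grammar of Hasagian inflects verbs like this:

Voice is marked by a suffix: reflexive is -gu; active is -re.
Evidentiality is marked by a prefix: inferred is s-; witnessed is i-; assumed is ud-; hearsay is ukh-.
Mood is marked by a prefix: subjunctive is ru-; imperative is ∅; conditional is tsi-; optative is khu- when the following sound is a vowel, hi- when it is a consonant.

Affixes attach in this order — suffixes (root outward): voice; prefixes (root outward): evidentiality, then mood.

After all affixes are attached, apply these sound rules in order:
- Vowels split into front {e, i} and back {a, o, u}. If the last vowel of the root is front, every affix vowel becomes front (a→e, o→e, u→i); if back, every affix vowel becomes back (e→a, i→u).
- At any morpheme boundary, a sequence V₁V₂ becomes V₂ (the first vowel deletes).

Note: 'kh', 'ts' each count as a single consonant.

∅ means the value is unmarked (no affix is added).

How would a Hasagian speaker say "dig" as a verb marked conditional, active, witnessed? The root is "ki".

Attach evidentiality witnessed i- → iki.
Attach voice active -re → ikire.
Attach mood conditional tsi- → tsiikire.
Vowel harmony: no change.
Apply vowel deletion: tsiikire → tsikire.

tsikire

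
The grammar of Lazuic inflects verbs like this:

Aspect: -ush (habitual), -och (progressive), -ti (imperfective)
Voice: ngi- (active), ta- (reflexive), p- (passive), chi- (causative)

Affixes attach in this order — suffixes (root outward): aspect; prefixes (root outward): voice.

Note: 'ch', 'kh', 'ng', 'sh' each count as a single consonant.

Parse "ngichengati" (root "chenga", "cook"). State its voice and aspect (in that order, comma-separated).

Segment: ngi-chenga-ti.
voice: ngi- → active.
aspect: -ti → imperfective.

active, imperfective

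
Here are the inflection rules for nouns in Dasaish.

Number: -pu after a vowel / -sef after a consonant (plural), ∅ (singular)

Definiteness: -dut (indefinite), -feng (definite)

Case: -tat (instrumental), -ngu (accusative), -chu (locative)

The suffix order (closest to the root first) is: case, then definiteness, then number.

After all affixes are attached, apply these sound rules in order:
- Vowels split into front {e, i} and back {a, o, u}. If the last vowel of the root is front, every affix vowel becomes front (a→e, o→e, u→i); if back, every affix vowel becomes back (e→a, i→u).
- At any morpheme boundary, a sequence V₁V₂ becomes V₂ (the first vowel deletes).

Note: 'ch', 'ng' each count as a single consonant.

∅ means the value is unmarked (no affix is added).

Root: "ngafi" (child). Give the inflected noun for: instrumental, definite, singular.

Attach case instrumental -tat → ngafitat.
Attach definiteness definite -feng → ngafitatfeng.
number = singular: zero marking, form stays ngafitatfeng.
Apply vowel harmony: ngafitatfeng → ngafitetfeng.
Vowel deletion: no change.

ngafitetfeng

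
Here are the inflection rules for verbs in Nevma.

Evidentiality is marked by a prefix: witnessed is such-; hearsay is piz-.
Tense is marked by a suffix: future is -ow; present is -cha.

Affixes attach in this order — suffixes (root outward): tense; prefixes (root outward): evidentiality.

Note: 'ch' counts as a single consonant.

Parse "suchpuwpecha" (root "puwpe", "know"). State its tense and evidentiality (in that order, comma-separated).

present, witnessed

Segment: such-puwpe-cha.
tense: -cha → present.
evidentiality: such- → witnessed.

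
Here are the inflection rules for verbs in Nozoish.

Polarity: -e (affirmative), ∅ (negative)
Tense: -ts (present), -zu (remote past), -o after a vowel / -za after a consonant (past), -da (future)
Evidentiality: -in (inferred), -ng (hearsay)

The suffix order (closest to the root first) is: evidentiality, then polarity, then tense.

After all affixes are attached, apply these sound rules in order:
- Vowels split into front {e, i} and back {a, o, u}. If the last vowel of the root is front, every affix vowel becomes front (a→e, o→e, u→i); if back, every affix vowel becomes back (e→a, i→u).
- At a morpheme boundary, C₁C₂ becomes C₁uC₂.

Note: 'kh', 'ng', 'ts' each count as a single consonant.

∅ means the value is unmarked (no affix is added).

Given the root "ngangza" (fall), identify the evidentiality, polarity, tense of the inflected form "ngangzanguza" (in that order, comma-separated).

hearsay, negative, past

Segment: ngangza-ng-za.
evidentiality: -ng → hearsay.
polarity: ∅ → negative.
tense: -o/za → past.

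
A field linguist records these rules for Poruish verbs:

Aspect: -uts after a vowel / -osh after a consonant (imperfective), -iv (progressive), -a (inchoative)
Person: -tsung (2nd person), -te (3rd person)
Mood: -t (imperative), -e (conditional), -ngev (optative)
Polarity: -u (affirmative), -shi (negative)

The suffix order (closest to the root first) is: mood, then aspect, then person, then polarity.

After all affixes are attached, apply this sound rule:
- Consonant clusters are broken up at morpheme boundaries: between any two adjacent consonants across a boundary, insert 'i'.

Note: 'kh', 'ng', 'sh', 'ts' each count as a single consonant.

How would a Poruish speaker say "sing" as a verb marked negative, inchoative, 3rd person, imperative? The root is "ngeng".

Attach mood imperative -t → ngengt.
Attach aspect inchoative -a → ngengta.
Attach person 3rd person -te → ngengtate.
Attach polarity negative -shi → ngengtateshi.
Apply epenthesis: ngengtateshi → ngengitateshi.

ngengitateshi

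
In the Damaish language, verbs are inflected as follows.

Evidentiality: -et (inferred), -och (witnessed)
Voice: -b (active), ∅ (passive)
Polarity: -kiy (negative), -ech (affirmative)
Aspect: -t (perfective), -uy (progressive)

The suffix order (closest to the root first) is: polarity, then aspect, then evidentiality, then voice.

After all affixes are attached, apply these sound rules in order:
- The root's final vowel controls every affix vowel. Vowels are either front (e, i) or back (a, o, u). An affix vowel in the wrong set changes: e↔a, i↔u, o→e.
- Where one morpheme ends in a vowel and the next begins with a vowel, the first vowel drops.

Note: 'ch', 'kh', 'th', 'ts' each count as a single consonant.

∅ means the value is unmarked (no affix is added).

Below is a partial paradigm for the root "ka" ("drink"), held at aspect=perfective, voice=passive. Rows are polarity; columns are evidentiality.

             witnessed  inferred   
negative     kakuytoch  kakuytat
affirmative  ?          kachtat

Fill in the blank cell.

kachtoch

Attach polarity affirmative -ech → kaech.
Attach aspect perfective -t → kaecht.
Attach evidentiality witnessed -och → kaechtoch.
voice = passive: zero marking, form stays kaechtoch.
Apply vowel harmony: kaechtoch → kaachtoch.
Apply vowel deletion: kaachtoch → kachtoch.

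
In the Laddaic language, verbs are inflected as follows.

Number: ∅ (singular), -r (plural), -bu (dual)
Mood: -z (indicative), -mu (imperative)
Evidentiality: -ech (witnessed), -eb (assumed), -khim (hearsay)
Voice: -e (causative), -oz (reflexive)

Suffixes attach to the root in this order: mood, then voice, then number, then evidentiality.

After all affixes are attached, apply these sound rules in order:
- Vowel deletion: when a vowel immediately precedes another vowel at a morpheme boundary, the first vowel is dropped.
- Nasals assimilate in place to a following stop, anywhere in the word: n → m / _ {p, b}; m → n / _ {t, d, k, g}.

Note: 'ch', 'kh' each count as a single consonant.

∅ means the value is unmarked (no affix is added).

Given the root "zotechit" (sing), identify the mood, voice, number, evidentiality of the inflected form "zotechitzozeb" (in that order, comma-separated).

Segment: zotechit-z-oz-eb.
mood: -z → indicative.
voice: -oz → reflexive.
number: ∅ → singular.
evidentiality: -eb → assumed.

indicative, reflexive, singular, assumed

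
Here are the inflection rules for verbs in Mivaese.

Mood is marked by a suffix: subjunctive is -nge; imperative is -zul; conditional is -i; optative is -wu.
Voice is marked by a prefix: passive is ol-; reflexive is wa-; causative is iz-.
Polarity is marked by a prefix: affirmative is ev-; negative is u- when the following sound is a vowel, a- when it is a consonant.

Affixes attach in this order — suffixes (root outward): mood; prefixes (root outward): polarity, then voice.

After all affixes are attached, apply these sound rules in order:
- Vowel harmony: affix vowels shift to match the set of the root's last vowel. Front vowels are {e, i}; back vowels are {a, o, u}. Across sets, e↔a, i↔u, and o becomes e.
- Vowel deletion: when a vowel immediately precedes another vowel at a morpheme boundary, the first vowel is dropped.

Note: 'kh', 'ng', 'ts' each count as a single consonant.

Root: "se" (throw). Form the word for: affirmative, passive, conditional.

Attach polarity affirmative ev- → evse.
Attach mood conditional -i → evsei.
Attach voice passive ol- → olevsei.
Apply vowel harmony: olevsei → elevsei.
Apply vowel deletion: elevsei → elevsi.

elevsi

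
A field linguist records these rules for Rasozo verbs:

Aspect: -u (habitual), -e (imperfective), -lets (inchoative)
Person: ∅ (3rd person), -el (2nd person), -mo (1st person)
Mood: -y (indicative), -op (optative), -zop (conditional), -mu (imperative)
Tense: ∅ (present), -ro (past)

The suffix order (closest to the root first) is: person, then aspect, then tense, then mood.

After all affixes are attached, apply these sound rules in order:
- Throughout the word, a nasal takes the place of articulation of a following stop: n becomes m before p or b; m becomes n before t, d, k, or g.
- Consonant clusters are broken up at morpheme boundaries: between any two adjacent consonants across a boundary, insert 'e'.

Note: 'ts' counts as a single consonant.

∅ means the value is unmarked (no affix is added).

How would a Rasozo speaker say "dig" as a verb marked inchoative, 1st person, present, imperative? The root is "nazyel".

Attach person 1st person -mo → nazyelmo.
Attach aspect inchoative -lets → nazyelmolets.
tense = present: zero marking, form stays nazyelmolets.
Attach mood imperative -mu → nazyelmoletsmu.
Nasal assimilation: no change.
Apply epenthesis: nazyelmoletsmu → nazyelemoletsemu.

nazyelemoletsemu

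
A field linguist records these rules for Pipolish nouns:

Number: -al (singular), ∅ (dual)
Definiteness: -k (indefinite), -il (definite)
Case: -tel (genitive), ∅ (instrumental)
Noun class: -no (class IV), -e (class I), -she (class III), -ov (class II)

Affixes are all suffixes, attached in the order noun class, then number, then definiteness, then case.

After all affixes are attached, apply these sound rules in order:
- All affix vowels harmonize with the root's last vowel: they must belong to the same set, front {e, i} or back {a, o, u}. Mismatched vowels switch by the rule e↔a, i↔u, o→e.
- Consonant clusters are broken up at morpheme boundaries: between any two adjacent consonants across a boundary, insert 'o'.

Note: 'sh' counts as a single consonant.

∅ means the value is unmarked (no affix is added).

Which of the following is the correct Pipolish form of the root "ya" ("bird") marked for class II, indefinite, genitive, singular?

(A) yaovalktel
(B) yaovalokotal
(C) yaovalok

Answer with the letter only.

Attach noun class class II -ov → yaov.
Attach number singular -al → yaoval.
Attach definiteness indefinite -k → yaovalk.
Attach case genitive -tel → yaovalktel.
Apply vowel harmony: yaovalktel → yaovalktal.
Apply epenthesis: yaovalktal → yaovalokotal.
So the correct form is yaovalokotal, option (B).
(A) yaovalktel is wrong: it fails to apply the sound rule(s).
(C) yaovalok is wrong: it uses instrumental instead of genitive for case.

B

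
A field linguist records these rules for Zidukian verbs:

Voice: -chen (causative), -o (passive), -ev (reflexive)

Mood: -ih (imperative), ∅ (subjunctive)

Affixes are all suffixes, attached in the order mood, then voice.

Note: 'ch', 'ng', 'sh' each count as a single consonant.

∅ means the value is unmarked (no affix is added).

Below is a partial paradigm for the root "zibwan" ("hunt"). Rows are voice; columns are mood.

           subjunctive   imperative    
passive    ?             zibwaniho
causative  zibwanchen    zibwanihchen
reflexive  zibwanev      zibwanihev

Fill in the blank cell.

mood = subjunctive: zero marking, form stays zibwan.
Attach voice passive -o → zibwano.

zibwano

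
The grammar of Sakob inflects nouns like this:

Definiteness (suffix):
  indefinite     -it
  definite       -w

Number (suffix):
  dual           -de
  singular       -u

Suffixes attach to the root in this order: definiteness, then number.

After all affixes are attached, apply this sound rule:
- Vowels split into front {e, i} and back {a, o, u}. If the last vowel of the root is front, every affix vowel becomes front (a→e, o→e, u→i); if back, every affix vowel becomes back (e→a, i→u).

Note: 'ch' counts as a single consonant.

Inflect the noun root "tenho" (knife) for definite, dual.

tenhowda

Attach definiteness definite -w → tenhow.
Attach number dual -de → tenhowde.
Apply vowel harmony: tenhowde → tenhowda.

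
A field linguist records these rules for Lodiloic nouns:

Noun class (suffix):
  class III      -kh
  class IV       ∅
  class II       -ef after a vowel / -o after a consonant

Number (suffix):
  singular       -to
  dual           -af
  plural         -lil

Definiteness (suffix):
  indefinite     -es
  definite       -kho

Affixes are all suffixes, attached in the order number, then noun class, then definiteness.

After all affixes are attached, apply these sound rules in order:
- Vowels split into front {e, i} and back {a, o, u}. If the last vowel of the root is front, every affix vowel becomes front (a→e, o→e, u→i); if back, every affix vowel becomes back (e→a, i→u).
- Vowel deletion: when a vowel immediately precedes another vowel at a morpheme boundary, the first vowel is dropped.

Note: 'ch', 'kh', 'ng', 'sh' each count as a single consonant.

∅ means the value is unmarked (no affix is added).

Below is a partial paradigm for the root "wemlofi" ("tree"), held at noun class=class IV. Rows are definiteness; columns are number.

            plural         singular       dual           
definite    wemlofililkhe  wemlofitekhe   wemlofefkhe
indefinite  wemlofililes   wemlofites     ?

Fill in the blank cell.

Attach number dual -af → wemlofiaf.
noun class = class IV: zero marking, form stays wemlofiaf.
Attach definiteness indefinite -es → wemlofiafes.
Apply vowel harmony: wemlofiafes → wemlofiefes.
Apply vowel deletion: wemlofiefes → wemlofefes.

wemlofefes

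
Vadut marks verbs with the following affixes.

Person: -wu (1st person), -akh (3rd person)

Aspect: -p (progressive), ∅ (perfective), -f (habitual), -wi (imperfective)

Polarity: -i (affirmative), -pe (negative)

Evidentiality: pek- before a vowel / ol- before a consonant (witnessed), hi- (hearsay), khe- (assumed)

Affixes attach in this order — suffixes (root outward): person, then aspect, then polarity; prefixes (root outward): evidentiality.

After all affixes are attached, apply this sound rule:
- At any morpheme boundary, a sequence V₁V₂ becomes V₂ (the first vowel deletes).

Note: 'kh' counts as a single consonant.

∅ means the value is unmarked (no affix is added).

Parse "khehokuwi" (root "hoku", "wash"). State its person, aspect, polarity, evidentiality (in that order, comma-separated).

Segment: khe-hoku-wu-i.
person: -wu → 1st person.
aspect: ∅ → perfective.
polarity: -i → affirmative.
evidentiality: khe- → assumed.

1st person, perfective, affirmative, assumed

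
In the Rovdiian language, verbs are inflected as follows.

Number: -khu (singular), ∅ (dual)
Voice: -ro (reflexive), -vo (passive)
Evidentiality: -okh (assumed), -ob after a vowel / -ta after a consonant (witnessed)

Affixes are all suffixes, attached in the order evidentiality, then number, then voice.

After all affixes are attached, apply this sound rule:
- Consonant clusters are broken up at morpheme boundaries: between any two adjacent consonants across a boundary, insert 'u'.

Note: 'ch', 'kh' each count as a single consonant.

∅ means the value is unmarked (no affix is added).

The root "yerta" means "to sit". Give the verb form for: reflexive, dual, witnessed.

yertaoburo

Attach evidentiality witnessed -ob (after vowel 'a') → yertaob.
number = dual: zero marking, form stays yertaob.
Attach voice reflexive -ro → yertaobro.
Apply epenthesis: yertaobro → yertaoburo.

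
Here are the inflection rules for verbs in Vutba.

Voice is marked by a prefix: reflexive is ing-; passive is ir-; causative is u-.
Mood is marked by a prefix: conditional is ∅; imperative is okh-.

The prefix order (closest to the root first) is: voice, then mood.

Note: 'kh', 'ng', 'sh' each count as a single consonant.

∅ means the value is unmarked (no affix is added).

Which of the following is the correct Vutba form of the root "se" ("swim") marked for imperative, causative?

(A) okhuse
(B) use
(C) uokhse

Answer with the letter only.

Attach voice causative u- → use.
Attach mood imperative okh- → okhuse.
So the correct form is okhuse, option (A).
(C) uokhse is wrong: it has the affixes in the wrong order.
(B) use is wrong: it uses conditional instead of imperative for mood.

A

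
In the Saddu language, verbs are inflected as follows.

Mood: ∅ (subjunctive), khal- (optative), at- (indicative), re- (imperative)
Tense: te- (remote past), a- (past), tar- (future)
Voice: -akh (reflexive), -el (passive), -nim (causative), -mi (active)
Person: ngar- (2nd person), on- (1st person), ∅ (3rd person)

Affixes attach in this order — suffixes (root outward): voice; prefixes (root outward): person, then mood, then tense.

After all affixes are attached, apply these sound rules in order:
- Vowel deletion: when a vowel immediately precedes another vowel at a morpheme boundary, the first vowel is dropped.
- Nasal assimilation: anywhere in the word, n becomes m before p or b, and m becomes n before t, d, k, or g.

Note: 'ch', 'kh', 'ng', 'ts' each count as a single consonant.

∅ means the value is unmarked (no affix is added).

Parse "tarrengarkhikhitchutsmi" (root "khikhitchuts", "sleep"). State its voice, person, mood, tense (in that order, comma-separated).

active, 2nd person, imperative, future

Segment: tar-re-ngar-khikhitchuts-mi.
voice: -mi → active.
person: ngar- → 2nd person.
mood: re- → imperative.
tense: tar- → future.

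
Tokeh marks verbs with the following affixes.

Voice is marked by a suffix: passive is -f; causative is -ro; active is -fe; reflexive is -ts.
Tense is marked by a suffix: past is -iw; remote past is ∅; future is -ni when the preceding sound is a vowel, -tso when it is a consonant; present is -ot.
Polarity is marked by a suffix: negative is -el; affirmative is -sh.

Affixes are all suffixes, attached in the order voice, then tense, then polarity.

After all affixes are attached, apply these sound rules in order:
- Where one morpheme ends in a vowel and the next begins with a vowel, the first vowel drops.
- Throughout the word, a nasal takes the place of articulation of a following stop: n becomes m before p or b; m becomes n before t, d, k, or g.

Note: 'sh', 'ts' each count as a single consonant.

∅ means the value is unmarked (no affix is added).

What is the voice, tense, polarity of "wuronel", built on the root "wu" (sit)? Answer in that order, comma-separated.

causative, future, negative

Segment: wu-ro-ni-el.
voice: -ro → causative.
tense: -ni/tso → future.
polarity: -el → negative.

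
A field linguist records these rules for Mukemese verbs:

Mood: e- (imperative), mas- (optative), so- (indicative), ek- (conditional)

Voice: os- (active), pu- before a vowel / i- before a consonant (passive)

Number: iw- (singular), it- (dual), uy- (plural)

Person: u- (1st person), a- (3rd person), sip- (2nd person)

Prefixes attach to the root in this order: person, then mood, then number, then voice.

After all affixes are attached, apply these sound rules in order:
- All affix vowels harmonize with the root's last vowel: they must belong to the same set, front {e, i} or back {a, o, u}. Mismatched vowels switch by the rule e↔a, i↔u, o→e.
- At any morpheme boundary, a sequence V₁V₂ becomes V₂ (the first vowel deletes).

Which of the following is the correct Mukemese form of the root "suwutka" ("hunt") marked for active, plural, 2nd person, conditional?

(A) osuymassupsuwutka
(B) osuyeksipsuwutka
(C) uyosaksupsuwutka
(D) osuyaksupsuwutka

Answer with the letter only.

D

Attach person 2nd person sip- → sipsuwutka.
Attach mood conditional ek- → eksipsuwutka.
Attach number plural uy- → uyeksipsuwutka.
Attach voice active os- → osuyeksipsuwutka.
Apply vowel harmony: osuyeksipsuwutka → osuyaksupsuwutka.
Vowel deletion: no change.
So the correct form is osuyaksupsuwutka, option (D).
(A) osuymassupsuwutka is wrong: it uses optative instead of conditional for mood.
(B) osuyeksipsuwutka is wrong: it fails to apply the sound rule(s).
(C) uyosaksupsuwutka is wrong: it has the affixes in the wrong order.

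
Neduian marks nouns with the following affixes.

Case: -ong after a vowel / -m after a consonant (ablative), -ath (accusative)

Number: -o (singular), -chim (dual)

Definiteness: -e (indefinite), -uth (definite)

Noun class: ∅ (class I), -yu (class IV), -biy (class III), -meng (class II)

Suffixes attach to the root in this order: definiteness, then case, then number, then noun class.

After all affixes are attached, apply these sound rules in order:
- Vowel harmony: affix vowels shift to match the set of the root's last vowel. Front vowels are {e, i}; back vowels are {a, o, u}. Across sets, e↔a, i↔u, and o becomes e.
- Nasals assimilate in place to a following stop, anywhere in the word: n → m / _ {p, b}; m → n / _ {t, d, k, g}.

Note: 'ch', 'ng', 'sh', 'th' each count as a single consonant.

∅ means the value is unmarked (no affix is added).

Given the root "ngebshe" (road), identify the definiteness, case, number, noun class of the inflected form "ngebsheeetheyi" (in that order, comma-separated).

indefinite, accusative, singular, class IV

Segment: ngebshe-e-ath-o-yu.
definiteness: -e → indefinite.
case: -ath → accusative.
number: -o → singular.
noun class: -yu → class IV.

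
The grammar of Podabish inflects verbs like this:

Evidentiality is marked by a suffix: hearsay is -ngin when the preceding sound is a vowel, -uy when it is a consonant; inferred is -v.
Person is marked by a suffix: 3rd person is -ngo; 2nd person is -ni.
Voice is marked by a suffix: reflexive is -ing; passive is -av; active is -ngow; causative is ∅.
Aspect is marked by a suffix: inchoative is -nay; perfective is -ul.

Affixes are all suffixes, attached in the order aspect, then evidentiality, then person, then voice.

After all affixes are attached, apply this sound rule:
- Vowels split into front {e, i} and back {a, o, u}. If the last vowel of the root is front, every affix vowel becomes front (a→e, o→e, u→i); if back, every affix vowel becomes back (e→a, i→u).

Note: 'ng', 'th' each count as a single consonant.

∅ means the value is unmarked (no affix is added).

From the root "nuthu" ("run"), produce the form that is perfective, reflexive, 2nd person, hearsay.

nuthuuluynuung

Attach aspect perfective -ul → nuthuul.
Attach evidentiality hearsay -uy (after consonant 'l') → nuthuuluy.
Attach person 2nd person -ni → nuthuuluyni.
Attach voice reflexive -ing → nuthuuluyniing.
Apply vowel harmony: nuthuuluyniing → nuthuuluynuung.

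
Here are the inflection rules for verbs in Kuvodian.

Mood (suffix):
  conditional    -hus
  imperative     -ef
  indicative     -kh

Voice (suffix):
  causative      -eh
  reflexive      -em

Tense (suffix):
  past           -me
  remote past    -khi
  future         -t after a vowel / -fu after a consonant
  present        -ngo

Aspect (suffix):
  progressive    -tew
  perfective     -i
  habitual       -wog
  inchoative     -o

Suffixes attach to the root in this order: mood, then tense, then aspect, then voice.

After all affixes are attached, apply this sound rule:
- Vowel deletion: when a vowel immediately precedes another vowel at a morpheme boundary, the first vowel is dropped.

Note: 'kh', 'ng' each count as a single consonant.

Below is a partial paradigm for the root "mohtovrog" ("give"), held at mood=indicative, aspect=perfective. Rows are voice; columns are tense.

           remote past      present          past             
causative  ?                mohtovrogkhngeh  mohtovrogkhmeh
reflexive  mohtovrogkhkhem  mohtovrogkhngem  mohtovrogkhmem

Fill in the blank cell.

Attach mood indicative -kh → mohtovrogkh.
Attach tense remote past -khi → mohtovrogkhkhi.
Attach aspect perfective -i → mohtovrogkhkhii.
Attach voice causative -eh → mohtovrogkhkhiieh.
Apply vowel deletion: mohtovrogkhkhiieh → mohtovrogkhkheh.

mohtovrogkhkheh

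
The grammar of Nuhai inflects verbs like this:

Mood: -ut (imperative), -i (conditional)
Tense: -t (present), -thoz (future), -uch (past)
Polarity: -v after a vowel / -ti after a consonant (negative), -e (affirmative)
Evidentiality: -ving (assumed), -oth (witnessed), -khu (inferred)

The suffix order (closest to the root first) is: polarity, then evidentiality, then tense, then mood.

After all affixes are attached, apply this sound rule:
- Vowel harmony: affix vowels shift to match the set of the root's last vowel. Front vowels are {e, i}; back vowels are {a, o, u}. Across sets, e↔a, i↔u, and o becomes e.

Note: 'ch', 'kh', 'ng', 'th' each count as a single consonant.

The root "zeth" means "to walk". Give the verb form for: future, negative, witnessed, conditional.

Attach polarity negative -ti (after consonant 'th') → zethti.
Attach evidentiality witnessed -oth → zethtioth.
Attach tense future -thoz → zethtioththoz.
Attach mood conditional -i → zethtioththozi.
Apply vowel harmony: zethtioththozi → zethtieththezi.

zethtieththezi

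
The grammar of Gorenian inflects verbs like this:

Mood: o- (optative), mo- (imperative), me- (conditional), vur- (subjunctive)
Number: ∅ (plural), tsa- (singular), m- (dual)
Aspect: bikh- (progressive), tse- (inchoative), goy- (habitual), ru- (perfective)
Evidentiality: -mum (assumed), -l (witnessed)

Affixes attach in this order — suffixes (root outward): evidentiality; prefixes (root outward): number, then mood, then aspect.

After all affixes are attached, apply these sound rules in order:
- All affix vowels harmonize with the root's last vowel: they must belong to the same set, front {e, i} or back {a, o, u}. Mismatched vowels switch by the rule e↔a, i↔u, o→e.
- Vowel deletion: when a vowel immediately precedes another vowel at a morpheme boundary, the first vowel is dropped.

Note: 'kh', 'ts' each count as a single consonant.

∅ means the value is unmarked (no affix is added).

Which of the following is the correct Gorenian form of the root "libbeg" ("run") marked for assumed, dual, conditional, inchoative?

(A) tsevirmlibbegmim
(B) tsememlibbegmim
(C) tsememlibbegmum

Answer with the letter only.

Attach number dual m- → mlibbeg.
Attach evidentiality assumed -mum → mlibbegmum.
Attach mood conditional me- → memlibbegmum.
Attach aspect inchoative tse- → tsememlibbegmum.
Apply vowel harmony: tsememlibbegmum → tsememlibbegmim.
Vowel deletion: no change.
So the correct form is tsememlibbegmim, option (B).
(C) tsememlibbegmum is wrong: it fails to apply the sound rule(s).
(A) tsevirmlibbegmim is wrong: it uses subjunctive instead of conditional for mood.

B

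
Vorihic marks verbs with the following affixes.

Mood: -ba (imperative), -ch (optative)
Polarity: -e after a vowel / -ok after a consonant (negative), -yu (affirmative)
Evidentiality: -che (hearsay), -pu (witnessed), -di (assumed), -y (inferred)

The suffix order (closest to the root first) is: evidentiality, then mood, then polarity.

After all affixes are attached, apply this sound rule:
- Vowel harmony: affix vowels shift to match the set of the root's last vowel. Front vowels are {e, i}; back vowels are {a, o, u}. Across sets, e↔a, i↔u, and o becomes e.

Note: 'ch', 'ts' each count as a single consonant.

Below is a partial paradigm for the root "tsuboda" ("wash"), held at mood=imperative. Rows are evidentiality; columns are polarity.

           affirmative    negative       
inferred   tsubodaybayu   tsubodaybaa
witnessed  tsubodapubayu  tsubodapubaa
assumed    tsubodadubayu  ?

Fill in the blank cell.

tsubodadubaa

Attach evidentiality assumed -di → tsubodadi.
Attach mood imperative -ba → tsubodadiba.
Attach polarity negative -e (after vowel 'a') → tsubodadibae.
Apply vowel harmony: tsubodadibae → tsubodadubaa.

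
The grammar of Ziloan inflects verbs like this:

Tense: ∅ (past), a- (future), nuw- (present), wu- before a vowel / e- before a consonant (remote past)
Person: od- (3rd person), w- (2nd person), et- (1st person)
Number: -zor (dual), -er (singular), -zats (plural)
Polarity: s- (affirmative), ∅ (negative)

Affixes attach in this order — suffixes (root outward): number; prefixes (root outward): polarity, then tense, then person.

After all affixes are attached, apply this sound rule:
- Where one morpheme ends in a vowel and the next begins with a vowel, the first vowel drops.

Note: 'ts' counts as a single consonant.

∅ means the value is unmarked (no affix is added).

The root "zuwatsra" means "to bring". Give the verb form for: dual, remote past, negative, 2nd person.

polarity = negative: zero marking, form stays zuwatsra.
Attach tense remote past e- (before consonant 'z') → ezuwatsra.
Attach number dual -zor → ezuwatsrazor.
Attach person 2nd person w- → wezuwatsrazor.
Vowel deletion: no change.

wezuwatsrazor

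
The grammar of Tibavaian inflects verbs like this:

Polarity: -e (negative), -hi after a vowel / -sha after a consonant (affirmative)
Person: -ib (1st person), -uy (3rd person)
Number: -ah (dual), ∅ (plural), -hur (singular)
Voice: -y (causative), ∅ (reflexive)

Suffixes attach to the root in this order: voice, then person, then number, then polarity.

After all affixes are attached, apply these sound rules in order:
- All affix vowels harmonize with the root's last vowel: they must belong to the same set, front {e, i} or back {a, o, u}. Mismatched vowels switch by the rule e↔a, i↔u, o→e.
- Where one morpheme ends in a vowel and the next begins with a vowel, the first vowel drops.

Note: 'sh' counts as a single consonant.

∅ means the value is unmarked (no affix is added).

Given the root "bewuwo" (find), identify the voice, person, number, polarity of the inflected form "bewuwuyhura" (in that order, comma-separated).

reflexive, 3rd person, singular, negative

Segment: bewuwo-uy-hur-e.
voice: ∅ → reflexive.
person: -uy → 3rd person.
number: -hur → singular.
polarity: -e → negative.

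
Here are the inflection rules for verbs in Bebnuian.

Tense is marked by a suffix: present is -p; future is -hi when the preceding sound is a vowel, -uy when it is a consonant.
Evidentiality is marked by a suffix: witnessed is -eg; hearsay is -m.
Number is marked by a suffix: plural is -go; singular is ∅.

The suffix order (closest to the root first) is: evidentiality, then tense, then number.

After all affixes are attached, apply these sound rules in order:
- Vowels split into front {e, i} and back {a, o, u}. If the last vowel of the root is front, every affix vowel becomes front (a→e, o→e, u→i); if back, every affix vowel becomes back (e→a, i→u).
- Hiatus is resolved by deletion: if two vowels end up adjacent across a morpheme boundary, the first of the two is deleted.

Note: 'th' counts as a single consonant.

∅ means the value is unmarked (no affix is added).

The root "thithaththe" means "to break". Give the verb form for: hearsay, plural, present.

thithaththempge

Attach evidentiality hearsay -m → thithaththem.
Attach tense present -p → thithaththemp.
Attach number plural -go → thithaththempgo.
Apply vowel harmony: thithaththempgo → thithaththempge.
Vowel deletion: no change.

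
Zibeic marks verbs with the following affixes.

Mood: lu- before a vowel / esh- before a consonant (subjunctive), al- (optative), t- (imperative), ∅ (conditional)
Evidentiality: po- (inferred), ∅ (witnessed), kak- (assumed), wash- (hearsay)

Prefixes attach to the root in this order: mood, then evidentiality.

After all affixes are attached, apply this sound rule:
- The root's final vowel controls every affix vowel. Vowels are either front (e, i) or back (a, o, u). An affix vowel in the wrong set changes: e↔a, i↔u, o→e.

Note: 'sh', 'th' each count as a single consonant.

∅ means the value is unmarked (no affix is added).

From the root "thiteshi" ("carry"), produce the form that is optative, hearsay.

Attach mood optative al- → althiteshi.
Attach evidentiality hearsay wash- → washalthiteshi.
Apply vowel harmony: washalthiteshi → weshelthiteshi.

weshelthiteshi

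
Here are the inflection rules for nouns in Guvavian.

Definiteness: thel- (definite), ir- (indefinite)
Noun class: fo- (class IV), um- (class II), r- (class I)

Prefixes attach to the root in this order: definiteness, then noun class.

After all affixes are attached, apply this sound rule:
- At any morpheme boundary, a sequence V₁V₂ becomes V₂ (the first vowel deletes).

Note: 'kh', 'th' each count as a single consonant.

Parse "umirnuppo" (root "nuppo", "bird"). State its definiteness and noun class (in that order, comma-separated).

indefinite, class II

Segment: um-ir-nuppo.
definiteness: ir- → indefinite.
noun class: um- → class II.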